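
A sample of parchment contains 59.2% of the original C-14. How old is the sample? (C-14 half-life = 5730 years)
Age = t½ × log₂(1/ratio) = 4334 years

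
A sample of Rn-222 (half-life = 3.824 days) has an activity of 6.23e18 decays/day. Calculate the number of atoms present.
N = A/λ = 3.437e19 atoms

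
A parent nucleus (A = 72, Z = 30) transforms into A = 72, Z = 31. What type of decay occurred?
ΔA = 0, ΔZ = +1 ⇒ beta-minus decay (β⁻)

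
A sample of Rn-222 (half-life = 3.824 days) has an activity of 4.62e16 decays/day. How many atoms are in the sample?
N = A/λ = 2.549e17 atoms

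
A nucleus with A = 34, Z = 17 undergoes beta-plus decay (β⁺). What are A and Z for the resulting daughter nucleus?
Daughter: A = 34, Z = 16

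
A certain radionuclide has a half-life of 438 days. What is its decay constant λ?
λ = ln(2)/t½ = 0.001583 day⁻¹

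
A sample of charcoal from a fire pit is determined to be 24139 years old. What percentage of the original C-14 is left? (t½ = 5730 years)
N/N₀ = (1/2)^(t/t½) = 0.05393 = 5.39%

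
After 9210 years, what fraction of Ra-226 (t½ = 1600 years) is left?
N/N₀ = (1/2)^(t/t½) = 0.0185 = 1.85%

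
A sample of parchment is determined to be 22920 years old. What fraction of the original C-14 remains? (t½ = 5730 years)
N/N₀ = (1/2)^(t/t½) = 0.0625 = 6.25%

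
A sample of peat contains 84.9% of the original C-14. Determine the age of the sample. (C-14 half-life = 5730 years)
Age = t½ × log₂(1/ratio) = 1353 years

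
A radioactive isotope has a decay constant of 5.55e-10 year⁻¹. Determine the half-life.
t½ = ln(2)/λ = 1.249e9 years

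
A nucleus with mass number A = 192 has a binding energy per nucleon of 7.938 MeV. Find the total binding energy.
B.E. = 7.938 × 192 = 1524 MeV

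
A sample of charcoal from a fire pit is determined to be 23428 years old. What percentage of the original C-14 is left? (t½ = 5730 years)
N/N₀ = (1/2)^(t/t½) = 0.05877 = 5.88%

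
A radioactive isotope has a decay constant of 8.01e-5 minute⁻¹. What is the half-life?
t½ = ln(2)/λ = 8654 minutes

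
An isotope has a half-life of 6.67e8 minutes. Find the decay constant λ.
λ = ln(2)/t½ = 1.039e-9 minute⁻¹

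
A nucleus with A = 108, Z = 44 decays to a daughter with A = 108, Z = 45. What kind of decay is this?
ΔA = 0, ΔZ = +1 ⇒ beta-minus decay (β⁻)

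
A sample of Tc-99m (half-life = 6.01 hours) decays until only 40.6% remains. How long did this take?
t = t½ × log₂(N₀/N) = 7.816 hours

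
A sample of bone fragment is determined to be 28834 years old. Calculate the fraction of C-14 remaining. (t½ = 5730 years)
N/N₀ = (1/2)^(t/t½) = 0.03056 = 3.06%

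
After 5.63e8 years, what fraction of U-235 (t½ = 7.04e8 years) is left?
N/N₀ = (1/2)^(t/t½) = 0.5745 = 57.4%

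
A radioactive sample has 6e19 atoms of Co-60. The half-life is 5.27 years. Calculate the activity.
A = λN = 7.892e18 decays/year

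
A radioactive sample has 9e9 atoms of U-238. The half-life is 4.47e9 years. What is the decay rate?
A = λN = 1.396 decays/year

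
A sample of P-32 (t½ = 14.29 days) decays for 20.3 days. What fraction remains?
N/N₀ = (1/2)^(t/t½) = 0.3736 = 37.4%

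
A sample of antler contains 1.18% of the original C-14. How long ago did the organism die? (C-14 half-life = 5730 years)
Age = t½ × log₂(1/ratio) = 36700 years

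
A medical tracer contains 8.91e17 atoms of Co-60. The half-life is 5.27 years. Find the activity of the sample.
A = λN = 1.172e17 decays/year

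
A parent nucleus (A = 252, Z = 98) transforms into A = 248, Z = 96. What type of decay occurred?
ΔA = -4, ΔZ = -2 ⇒ alpha decay (α)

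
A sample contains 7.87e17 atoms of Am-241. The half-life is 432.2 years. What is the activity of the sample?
A = λN = 1.262e15 decays/year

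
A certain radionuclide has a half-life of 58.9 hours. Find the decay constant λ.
λ = ln(2)/t½ = 0.01177 hour⁻¹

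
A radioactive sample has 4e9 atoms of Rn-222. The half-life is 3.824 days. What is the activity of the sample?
A = λN = 7.25e8 decays/day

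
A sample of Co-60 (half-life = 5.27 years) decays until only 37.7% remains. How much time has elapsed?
t = t½ × log₂(N₀/N) = 7.417 years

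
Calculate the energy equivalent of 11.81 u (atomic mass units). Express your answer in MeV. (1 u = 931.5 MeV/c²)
E = mc² = 11000 MeV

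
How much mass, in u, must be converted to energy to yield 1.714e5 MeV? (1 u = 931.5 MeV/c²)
m = E/c² = 184 u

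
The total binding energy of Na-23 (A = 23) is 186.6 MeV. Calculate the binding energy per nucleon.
B.E./A = 186.6/23 = 8.113 MeV/nucleon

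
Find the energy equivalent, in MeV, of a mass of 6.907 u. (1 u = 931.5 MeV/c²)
E = mc² = 6434 MeV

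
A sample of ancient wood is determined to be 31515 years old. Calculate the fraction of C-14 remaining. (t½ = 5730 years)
N/N₀ = (1/2)^(t/t½) = 0.0221 = 2.21%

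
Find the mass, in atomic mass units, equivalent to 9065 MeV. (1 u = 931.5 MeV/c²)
m = E/c² = 9.732 u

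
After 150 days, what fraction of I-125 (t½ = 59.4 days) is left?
N/N₀ = (1/2)^(t/t½) = 0.1737 = 17.4%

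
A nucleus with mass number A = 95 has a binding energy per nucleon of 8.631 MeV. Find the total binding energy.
B.E. = 8.631 × 95 = 819.9 MeV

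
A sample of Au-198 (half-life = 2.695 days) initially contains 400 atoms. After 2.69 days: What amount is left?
N = N₀(1/2)^(t/t½) = 200.3 atoms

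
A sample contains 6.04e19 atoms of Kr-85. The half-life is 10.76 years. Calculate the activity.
A = λN = 3.891e18 decays/year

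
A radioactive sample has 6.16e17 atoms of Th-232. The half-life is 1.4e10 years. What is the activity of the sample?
A = λN = 3.05e7 decays/year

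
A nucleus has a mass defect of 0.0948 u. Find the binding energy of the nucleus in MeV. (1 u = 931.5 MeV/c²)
B.E. = Δm × 931.5 = 88.31 MeV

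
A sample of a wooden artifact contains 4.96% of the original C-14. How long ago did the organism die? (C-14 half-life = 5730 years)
Age = t½ × log₂(1/ratio) = 24830 years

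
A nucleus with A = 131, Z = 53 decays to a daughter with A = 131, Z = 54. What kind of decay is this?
ΔA = 0, ΔZ = +1 ⇒ beta-minus decay (β⁻)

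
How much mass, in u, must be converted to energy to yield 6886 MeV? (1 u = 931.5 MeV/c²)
m = E/c² = 7.392 u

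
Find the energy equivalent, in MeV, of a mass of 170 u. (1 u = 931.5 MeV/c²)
E = mc² = 1.584e5 MeV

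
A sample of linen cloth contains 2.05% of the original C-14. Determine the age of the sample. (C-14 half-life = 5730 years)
Age = t½ × log₂(1/ratio) = 32140 years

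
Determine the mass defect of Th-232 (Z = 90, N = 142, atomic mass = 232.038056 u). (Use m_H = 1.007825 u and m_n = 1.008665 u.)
Δm = Z·m_H + N·m_n − M = 1.897 u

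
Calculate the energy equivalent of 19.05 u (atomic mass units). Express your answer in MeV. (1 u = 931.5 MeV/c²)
E = mc² = 17750 MeV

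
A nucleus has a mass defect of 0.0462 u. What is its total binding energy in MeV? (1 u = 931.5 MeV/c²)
B.E. = Δm × 931.5 = 43.04 MeV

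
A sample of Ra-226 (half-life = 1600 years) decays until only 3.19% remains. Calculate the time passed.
t = t½ × log₂(N₀/N) = 7952 years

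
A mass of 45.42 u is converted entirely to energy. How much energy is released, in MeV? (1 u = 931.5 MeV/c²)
E = mc² = 42310 MeV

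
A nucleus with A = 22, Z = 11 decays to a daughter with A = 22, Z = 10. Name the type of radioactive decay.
ΔA = 0, ΔZ = -1 ⇒ beta-plus decay (β⁺) or electron capture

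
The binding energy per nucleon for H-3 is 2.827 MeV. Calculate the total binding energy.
B.E. = 2.827 × 3 = 8.481 MeV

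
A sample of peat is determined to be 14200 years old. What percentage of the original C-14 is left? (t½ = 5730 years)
N/N₀ = (1/2)^(t/t½) = 0.1795 = 17.9%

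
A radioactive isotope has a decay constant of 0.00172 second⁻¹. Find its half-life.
t½ = ln(2)/λ = 403 seconds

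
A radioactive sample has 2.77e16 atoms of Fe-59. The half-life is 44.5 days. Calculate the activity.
A = λN = 4.315e14 decays/day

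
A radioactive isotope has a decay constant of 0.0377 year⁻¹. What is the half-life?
t½ = ln(2)/λ = 18.39 years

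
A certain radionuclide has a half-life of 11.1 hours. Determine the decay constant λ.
λ = ln(2)/t½ = 0.06245 hour⁻¹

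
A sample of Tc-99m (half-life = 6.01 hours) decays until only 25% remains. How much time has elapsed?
t = t½ × log₂(N₀/N) = 12.02 hours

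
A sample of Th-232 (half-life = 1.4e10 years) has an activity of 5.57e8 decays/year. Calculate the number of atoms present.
N = A/λ = 1.125e19 atoms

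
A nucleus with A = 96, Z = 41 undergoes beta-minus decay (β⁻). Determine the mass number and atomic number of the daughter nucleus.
Daughter: A = 96, Z = 42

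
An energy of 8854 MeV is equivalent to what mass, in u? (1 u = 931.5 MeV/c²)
m = E/c² = 9.505 u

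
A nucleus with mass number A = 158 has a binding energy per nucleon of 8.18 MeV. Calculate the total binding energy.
B.E. = 8.18 × 158 = 1292 MeV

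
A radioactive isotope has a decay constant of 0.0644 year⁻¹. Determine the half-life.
t½ = ln(2)/λ = 10.76 years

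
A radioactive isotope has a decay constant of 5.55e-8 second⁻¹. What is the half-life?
t½ = ln(2)/λ = 1.249e7 seconds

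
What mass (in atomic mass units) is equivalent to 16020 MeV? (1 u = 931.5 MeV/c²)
m = E/c² = 17.2 u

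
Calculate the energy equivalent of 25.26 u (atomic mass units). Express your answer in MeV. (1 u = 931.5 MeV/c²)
E = mc² = 23530 MeV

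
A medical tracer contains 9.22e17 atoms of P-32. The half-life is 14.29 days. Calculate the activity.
A = λN = 4.472e16 decays/day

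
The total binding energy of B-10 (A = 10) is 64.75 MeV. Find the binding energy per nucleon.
B.E./A = 64.75/10 = 6.475 MeV/nucleon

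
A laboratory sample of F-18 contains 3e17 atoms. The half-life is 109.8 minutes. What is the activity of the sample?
A = λN = 1.894e15 decays/minute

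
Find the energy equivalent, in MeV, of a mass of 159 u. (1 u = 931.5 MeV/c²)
E = mc² = 1.481e5 MeV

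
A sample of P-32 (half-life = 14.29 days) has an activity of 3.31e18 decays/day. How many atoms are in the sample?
N = A/λ = 6.824e19 atoms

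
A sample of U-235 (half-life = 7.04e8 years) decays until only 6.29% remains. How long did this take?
t = t½ × log₂(N₀/N) = 2.81e9 years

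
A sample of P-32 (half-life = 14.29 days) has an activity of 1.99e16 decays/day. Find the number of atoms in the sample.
N = A/λ = 4.103e17 atoms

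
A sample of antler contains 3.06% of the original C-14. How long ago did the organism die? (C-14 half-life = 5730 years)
Age = t½ × log₂(1/ratio) = 28820 years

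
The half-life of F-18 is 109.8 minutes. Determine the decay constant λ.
λ = ln(2)/t½ = 0.006313 minute⁻¹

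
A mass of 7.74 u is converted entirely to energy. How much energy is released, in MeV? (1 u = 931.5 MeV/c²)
E = mc² = 7210 MeV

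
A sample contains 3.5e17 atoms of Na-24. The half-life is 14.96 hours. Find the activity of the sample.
A = λN = 1.622e16 decays/hour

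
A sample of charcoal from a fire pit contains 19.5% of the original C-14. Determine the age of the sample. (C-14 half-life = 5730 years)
Age = t½ × log₂(1/ratio) = 13510 years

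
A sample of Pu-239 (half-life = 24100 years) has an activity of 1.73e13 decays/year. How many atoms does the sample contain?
N = A/λ = 6.015e17 atoms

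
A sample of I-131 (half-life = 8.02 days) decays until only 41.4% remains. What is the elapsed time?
t = t½ × log₂(N₀/N) = 10.2 days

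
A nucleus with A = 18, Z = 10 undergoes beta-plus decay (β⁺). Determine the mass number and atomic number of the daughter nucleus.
Daughter: A = 18, Z = 9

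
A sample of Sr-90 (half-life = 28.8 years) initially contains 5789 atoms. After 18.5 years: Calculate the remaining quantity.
N = N₀(1/2)^(t/t½) = 3709 atoms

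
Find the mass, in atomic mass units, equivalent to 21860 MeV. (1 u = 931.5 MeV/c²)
m = E/c² = 23.47 u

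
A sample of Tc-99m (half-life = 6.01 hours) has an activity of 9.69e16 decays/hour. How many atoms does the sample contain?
N = A/λ = 8.402e17 atoms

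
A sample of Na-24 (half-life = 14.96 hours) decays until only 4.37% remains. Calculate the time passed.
t = t½ × log₂(N₀/N) = 67.56 hours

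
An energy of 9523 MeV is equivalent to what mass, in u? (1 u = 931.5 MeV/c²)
m = E/c² = 10.22 u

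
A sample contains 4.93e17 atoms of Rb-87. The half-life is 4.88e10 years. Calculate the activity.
A = λN = 7.002e6 decays/year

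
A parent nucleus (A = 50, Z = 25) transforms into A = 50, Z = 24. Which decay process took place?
ΔA = 0, ΔZ = -1 ⇒ beta-plus decay (β⁺) or electron capture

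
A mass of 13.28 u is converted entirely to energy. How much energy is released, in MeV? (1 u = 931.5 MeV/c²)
E = mc² = 12370 MeV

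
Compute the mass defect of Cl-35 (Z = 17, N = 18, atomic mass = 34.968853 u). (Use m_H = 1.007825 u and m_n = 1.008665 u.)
Δm = Z·m_H + N·m_n − M = 0.3201 u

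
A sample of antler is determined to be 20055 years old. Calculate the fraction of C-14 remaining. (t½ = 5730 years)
N/N₀ = (1/2)^(t/t½) = 0.08839 = 8.84%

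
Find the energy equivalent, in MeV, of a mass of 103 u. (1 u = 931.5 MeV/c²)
E = mc² = 95940 MeV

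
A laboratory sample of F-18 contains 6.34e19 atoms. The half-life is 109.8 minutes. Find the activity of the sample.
A = λN = 4.002e17 decays/minute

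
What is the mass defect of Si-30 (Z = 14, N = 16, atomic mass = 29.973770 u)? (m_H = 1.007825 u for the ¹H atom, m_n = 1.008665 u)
Δm = Z·m_H + N·m_n − M = 0.2744 u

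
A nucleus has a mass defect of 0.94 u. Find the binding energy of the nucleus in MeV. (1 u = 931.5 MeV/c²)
B.E. = Δm × 931.5 = 875.6 MeV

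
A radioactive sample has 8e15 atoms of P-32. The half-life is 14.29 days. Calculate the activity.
A = λN = 3.88e14 decays/day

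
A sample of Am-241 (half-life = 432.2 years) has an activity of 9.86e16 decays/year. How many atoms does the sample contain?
N = A/λ = 6.148e19 atoms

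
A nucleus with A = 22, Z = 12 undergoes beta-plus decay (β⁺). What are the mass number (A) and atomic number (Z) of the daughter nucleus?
Daughter: A = 22, Z = 11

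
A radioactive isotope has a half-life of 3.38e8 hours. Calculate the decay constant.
λ = ln(2)/t½ = 2.051e-9 hour⁻¹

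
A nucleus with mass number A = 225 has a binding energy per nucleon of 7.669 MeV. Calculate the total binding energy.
B.E. = 7.669 × 225 = 1726 MeV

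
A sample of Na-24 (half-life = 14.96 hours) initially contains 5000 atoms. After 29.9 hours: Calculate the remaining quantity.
N = N₀(1/2)^(t/t½) = 1251 atoms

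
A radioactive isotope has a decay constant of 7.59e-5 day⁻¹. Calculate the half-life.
t½ = ln(2)/λ = 9132 days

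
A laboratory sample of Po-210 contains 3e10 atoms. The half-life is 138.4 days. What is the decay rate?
A = λN = 1.502e8 decays/day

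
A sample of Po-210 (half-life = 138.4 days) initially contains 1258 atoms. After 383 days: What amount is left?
N = N₀(1/2)^(t/t½) = 184.8 atoms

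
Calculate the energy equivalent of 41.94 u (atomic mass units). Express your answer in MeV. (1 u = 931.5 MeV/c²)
E = mc² = 39070 MeV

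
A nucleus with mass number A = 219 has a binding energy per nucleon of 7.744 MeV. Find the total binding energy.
B.E. = 7.744 × 219 = 1696 MeV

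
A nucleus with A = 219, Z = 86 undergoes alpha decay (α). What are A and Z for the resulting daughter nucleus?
Daughter: A = 215, Z = 84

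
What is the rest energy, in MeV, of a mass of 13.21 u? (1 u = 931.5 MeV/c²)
E = mc² = 12310 MeV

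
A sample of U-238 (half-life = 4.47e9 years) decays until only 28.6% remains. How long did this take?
t = t½ × log₂(N₀/N) = 8.072e9 years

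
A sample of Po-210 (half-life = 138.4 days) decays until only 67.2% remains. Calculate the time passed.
t = t½ × log₂(N₀/N) = 79.37 days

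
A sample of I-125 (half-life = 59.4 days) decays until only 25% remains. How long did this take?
t = t½ × log₂(N₀/N) = 118.8 days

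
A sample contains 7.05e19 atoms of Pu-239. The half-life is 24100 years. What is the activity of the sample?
A = λN = 2.028e15 decays/year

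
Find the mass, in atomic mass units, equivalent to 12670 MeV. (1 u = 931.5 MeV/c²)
m = E/c² = 13.6 u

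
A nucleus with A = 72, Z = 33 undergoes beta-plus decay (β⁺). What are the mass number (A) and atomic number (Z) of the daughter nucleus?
Daughter: A = 72, Z = 32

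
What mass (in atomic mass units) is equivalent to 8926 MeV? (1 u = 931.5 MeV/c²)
m = E/c² = 9.582 u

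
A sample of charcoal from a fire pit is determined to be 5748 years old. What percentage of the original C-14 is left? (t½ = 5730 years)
N/N₀ = (1/2)^(t/t½) = 0.4989 = 49.9%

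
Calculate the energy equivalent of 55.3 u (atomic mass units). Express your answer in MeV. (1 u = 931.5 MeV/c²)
E = mc² = 51510 MeV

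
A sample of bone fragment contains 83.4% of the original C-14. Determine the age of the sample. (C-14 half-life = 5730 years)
Age = t½ × log₂(1/ratio) = 1501 years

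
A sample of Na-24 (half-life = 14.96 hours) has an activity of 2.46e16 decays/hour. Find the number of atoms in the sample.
N = A/λ = 5.309e17 atoms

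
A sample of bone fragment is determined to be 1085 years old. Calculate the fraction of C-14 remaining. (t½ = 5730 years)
N/N₀ = (1/2)^(t/t½) = 0.877 = 87.7%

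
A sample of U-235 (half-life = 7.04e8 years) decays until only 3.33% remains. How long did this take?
t = t½ × log₂(N₀/N) = 3.455e9 years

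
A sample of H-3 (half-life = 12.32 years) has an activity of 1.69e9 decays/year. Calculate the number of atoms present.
N = A/λ = 3.004e10 atoms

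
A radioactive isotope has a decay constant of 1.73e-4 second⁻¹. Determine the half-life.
t½ = ln(2)/λ = 4007 seconds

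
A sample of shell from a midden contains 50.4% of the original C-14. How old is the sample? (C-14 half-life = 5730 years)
Age = t½ × log₂(1/ratio) = 5664 years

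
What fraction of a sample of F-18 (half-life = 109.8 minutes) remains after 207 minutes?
N/N₀ = (1/2)^(t/t½) = 0.2707 = 27.1%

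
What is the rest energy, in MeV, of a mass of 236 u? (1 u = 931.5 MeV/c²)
E = mc² = 2.198e5 MeV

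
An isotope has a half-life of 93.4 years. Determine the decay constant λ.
λ = ln(2)/t½ = 0.007421 year⁻¹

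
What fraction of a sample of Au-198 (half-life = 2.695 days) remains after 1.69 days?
N/N₀ = (1/2)^(t/t½) = 0.6475 = 64.7%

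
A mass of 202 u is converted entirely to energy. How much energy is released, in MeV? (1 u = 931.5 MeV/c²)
E = mc² = 1.882e5 MeV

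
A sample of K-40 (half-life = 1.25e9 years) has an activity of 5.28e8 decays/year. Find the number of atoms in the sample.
N = A/λ = 9.522e17 atoms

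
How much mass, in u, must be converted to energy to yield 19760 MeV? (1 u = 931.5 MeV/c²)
m = E/c² = 21.21 u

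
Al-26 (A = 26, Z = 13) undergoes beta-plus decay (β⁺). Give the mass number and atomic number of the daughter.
Daughter: A = 26, Z = 12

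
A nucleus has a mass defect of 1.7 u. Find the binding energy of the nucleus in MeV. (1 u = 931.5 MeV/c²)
B.E. = Δm × 931.5 = 1584 MeV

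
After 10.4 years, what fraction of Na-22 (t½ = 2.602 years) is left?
N/N₀ = (1/2)^(t/t½) = 0.06263 = 6.26%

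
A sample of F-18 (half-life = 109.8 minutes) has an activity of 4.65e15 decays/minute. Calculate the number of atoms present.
N = A/λ = 7.366e17 atoms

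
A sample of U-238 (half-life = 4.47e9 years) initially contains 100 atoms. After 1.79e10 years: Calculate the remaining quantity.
N = N₀(1/2)^(t/t½) = 6.231 atoms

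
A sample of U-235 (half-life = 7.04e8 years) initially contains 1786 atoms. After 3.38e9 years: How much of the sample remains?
N = N₀(1/2)^(t/t½) = 64.06 atoms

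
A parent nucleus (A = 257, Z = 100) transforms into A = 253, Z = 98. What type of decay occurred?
ΔA = -4, ΔZ = -2 ⇒ alpha decay (α)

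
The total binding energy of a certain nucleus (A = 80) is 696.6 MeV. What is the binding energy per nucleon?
B.E./A = 696.6/80 = 8.707 MeV/nucleon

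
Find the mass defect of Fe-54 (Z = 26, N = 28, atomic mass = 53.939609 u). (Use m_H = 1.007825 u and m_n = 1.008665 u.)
Δm = Z·m_H + N·m_n − M = 0.5065 u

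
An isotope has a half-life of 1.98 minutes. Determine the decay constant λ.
λ = ln(2)/t½ = 0.3501 minute⁻¹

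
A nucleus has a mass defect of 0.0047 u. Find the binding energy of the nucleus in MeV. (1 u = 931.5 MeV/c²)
B.E. = Δm × 931.5 = 4.378 MeV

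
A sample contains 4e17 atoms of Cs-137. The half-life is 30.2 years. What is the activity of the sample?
A = λN = 9.181e15 decays/year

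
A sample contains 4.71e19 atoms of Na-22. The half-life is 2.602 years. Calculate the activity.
A = λN = 1.255e19 decays/year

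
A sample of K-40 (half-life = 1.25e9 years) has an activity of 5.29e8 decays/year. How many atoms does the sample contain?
N = A/λ = 9.54e17 atoms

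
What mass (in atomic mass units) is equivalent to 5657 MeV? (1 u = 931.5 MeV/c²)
m = E/c² = 6.073 u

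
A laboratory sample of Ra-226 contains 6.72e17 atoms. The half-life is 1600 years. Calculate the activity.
A = λN = 2.911e14 decays/year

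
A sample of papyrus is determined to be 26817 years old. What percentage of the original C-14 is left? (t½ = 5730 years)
N/N₀ = (1/2)^(t/t½) = 0.03901 = 3.9%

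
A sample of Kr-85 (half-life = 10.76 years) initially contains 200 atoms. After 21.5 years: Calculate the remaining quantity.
N = N₀(1/2)^(t/t½) = 50.06 atoms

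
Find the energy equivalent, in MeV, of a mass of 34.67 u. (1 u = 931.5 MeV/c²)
E = mc² = 32300 MeV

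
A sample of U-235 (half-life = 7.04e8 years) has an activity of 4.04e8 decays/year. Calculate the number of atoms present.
N = A/λ = 4.103e17 atoms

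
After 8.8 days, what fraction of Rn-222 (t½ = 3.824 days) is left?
N/N₀ = (1/2)^(t/t½) = 0.2029 = 20.3%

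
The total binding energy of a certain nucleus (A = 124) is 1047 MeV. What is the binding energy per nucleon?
B.E./A = 1047/124 = 8.444 MeV/nucleon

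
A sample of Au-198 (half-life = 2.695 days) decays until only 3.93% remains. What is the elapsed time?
t = t½ × log₂(N₀/N) = 12.58 days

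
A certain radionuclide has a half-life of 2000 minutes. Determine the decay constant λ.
λ = ln(2)/t½ = 3.466e-4 minute⁻¹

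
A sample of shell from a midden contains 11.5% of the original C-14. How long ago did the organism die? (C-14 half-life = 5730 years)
Age = t½ × log₂(1/ratio) = 17880 years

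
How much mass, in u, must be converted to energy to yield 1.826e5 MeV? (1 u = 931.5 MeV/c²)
m = E/c² = 196 u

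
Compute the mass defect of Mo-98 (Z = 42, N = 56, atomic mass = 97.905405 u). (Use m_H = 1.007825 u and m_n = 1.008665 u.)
Δm = Z·m_H + N·m_n − M = 0.9085 u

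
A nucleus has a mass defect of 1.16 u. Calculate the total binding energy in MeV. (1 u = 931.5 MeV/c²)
B.E. = Δm × 931.5 = 1081 MeV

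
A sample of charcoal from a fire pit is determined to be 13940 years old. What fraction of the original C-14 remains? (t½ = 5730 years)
N/N₀ = (1/2)^(t/t½) = 0.1852 = 18.5%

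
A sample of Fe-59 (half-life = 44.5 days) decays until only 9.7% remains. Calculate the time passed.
t = t½ × log₂(N₀/N) = 149.8 days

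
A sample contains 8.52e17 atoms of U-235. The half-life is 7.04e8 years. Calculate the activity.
A = λN = 8.389e8 decays/year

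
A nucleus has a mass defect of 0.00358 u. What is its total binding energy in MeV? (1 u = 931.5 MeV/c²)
B.E. = Δm × 931.5 = 3.335 MeV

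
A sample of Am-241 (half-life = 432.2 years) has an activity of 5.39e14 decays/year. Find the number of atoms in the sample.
N = A/λ = 3.361e17 atoms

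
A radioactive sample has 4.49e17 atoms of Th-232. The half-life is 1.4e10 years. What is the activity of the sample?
A = λN = 2.223e7 decays/year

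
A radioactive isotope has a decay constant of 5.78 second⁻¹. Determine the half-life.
t½ = ln(2)/λ = 0.1199 seconds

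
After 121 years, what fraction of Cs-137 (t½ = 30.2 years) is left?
N/N₀ = (1/2)^(t/t½) = 0.06221 = 6.22%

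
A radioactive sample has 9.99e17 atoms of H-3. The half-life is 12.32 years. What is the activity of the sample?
A = λN = 5.621e16 decays/year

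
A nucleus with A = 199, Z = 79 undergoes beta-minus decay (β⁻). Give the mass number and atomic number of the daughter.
Daughter: A = 199, Z = 80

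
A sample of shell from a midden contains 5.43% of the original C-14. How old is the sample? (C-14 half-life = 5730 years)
Age = t½ × log₂(1/ratio) = 24080 years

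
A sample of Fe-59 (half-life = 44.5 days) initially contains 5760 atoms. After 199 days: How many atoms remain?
N = N₀(1/2)^(t/t½) = 259.6 atoms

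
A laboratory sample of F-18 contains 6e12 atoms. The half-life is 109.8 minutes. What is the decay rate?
A = λN = 3.788e10 decays/minute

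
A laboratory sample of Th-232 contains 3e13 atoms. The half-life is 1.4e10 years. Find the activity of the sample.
A = λN = 1485 decays/year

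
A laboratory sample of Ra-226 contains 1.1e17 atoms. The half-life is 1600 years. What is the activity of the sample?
A = λN = 4.765e13 decays/year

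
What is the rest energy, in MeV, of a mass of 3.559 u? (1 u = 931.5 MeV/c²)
E = mc² = 3315 MeV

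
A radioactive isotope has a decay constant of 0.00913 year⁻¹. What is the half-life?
t½ = ln(2)/λ = 75.92 years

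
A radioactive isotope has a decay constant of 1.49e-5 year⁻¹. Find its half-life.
t½ = ln(2)/λ = 46520 years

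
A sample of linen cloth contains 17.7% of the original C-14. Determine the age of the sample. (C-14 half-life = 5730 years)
Age = t½ × log₂(1/ratio) = 14310 years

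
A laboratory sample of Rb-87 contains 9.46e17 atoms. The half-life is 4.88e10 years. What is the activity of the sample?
A = λN = 1.344e7 decays/year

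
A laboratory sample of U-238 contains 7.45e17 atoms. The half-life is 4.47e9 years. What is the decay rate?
A = λN = 1.155e8 decays/year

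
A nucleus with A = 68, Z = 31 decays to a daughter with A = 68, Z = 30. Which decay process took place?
ΔA = 0, ΔZ = -1 ⇒ beta-plus decay (β⁺) or electron capture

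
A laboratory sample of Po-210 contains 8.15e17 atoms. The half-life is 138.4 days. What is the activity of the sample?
A = λN = 4.082e15 decays/day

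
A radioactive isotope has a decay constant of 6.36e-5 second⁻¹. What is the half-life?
t½ = ln(2)/λ = 10900 seconds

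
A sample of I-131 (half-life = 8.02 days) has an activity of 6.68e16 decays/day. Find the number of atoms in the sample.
N = A/λ = 7.729e17 atoms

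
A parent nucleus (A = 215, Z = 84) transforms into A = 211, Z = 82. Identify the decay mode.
ΔA = -4, ΔZ = -2 ⇒ alpha decay (α)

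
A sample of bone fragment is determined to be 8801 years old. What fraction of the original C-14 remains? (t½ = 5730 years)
N/N₀ = (1/2)^(t/t½) = 0.3449 = 34.5%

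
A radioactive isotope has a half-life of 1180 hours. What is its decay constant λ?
λ = ln(2)/t½ = 5.874e-4 hour⁻¹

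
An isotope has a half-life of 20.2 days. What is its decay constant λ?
λ = ln(2)/t½ = 0.03431 day⁻¹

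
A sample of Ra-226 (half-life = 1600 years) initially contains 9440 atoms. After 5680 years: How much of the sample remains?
N = N₀(1/2)^(t/t½) = 806 atoms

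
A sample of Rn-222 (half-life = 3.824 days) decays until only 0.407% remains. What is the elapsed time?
t = t½ × log₂(N₀/N) = 30.37 days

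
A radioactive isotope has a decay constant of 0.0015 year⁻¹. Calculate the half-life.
t½ = ln(2)/λ = 462.1 years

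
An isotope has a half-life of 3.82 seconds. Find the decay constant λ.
λ = ln(2)/t½ = 0.1815 second⁻¹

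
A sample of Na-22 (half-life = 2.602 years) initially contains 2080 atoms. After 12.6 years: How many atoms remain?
N = N₀(1/2)^(t/t½) = 72.5 atoms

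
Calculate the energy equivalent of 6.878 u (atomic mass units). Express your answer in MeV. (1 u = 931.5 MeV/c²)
E = mc² = 6407 MeV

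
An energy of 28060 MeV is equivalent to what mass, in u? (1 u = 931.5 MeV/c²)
m = E/c² = 30.12 u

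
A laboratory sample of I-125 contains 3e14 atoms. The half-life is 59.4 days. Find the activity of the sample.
A = λN = 3.501e12 decays/day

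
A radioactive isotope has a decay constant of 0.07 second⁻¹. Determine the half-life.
t½ = ln(2)/λ = 9.902 seconds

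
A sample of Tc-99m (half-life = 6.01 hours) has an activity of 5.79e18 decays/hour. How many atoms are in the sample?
N = A/λ = 5.02e19 atoms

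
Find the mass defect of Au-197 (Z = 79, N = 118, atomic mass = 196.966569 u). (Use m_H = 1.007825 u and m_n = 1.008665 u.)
Δm = Z·m_H + N·m_n − M = 1.674 u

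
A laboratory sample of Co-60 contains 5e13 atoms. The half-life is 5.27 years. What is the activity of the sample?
A = λN = 6.576e12 decays/year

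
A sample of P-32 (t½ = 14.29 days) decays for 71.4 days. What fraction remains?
N/N₀ = (1/2)^(t/t½) = 0.03133 = 3.13%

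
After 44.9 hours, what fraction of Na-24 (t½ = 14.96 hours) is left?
N/N₀ = (1/2)^(t/t½) = 0.1249 = 12.5%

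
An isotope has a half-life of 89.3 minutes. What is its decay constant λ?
λ = ln(2)/t½ = 0.007762 minute⁻¹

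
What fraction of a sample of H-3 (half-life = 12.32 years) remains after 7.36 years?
N/N₀ = (1/2)^(t/t½) = 0.6609 = 66.1%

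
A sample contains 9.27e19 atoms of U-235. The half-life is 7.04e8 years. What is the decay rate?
A = λN = 9.127e10 decays/year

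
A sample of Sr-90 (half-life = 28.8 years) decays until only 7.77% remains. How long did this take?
t = t½ × log₂(N₀/N) = 106.2 years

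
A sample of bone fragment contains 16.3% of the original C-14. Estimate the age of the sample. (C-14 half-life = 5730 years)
Age = t½ × log₂(1/ratio) = 15000 years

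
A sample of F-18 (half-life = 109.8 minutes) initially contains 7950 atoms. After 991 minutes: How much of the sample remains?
N = N₀(1/2)^(t/t½) = 15.26 atoms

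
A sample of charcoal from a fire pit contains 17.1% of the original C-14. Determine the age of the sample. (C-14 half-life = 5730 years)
Age = t½ × log₂(1/ratio) = 14600 years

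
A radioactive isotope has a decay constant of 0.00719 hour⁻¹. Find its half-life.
t½ = ln(2)/λ = 96.4 hours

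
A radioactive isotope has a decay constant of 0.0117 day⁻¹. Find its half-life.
t½ = ln(2)/λ = 59.24 days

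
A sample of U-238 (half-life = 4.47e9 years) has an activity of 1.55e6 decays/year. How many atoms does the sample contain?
N = A/λ = 9.996e15 atoms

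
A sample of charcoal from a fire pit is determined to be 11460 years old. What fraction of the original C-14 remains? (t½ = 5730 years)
N/N₀ = (1/2)^(t/t½) = 0.25 = 25%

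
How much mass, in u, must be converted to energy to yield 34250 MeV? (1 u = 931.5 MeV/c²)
m = E/c² = 36.77 u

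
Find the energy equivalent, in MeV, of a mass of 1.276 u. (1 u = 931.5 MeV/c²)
E = mc² = 1189 MeV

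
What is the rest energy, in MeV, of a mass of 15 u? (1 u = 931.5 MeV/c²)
E = mc² = 13970 MeV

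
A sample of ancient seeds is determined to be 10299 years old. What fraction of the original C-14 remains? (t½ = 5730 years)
N/N₀ = (1/2)^(t/t½) = 0.2877 = 28.8%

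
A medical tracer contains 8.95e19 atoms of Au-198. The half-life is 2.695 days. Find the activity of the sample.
A = λN = 2.302e19 decays/day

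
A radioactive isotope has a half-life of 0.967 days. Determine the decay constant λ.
λ = ln(2)/t½ = 0.7168 day⁻¹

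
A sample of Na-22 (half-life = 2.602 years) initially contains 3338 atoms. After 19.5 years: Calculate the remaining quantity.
N = N₀(1/2)^(t/t½) = 18.51 atoms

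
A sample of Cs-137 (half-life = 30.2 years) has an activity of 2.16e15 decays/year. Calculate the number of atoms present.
N = A/λ = 9.411e16 atoms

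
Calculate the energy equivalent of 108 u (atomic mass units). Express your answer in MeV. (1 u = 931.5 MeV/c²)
E = mc² = 1.006e5 MeV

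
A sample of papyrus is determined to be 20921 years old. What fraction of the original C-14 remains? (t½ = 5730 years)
N/N₀ = (1/2)^(t/t½) = 0.0796 = 7.96%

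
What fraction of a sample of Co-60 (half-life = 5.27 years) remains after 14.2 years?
N/N₀ = (1/2)^(t/t½) = 0.1545 = 15.4%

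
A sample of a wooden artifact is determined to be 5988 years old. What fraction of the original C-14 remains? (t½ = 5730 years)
N/N₀ = (1/2)^(t/t½) = 0.4846 = 48.5%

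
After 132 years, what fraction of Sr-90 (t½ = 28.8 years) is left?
N/N₀ = (1/2)^(t/t½) = 0.04171 = 4.17%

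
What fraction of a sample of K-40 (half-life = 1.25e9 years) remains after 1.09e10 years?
N/N₀ = (1/2)^(t/t½) = 0.002371 = 0.237%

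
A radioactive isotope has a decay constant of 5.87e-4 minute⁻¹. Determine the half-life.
t½ = ln(2)/λ = 1181 minutes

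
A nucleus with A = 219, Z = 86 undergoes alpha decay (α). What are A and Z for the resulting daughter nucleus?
Daughter: A = 215, Z = 84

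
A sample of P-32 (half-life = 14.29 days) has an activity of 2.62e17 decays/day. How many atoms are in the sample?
N = A/λ = 5.401e18 atoms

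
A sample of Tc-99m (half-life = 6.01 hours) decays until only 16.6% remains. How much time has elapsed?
t = t½ × log₂(N₀/N) = 15.57 hours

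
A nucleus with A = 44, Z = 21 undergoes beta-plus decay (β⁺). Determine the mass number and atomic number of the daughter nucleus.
Daughter: A = 44, Z = 20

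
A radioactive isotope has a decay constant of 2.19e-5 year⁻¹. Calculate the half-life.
t½ = ln(2)/λ = 31650 years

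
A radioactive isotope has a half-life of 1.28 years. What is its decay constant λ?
λ = ln(2)/t½ = 0.5415 year⁻¹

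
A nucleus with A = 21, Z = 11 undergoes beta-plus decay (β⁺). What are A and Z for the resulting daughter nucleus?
Daughter: A = 21, Z = 10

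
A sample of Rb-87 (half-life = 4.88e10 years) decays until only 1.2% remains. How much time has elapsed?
t = t½ × log₂(N₀/N) = 3.114e11 years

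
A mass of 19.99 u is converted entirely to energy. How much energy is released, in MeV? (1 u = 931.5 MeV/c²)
E = mc² = 18620 MeV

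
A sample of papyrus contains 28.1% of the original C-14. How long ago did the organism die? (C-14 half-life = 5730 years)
Age = t½ × log₂(1/ratio) = 10490 years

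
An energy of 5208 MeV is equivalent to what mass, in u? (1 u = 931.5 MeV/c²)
m = E/c² = 5.591 u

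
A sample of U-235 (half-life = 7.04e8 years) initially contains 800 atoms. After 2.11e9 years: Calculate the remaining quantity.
N = N₀(1/2)^(t/t½) = 100.2 atoms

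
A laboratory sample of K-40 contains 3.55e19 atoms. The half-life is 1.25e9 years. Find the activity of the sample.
A = λN = 1.969e10 decays/year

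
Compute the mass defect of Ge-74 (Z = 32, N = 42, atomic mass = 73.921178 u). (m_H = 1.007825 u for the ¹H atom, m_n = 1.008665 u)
Δm = Z·m_H + N·m_n − M = 0.6932 u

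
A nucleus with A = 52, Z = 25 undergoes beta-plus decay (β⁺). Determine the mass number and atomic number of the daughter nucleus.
Daughter: A = 52, Z = 24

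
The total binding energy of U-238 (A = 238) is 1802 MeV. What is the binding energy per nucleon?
B.E./A = 1802/238 = 7.571 MeV/nucleon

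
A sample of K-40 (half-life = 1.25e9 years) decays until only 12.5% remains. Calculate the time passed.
t = t½ × log₂(N₀/N) = 3.75e9 years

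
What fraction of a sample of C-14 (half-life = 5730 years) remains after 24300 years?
N/N₀ = (1/2)^(t/t½) = 0.05289 = 5.29%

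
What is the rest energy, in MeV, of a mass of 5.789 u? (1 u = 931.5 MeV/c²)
E = mc² = 5392 MeV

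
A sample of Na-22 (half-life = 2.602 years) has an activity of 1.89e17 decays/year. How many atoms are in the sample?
N = A/λ = 7.095e17 atoms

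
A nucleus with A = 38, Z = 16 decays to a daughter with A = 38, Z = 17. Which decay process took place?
ΔA = 0, ΔZ = +1 ⇒ beta-minus decay (β⁻)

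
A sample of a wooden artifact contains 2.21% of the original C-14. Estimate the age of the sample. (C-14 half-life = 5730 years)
Age = t½ × log₂(1/ratio) = 31510 years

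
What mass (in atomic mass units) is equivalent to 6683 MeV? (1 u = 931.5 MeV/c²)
m = E/c² = 7.174 u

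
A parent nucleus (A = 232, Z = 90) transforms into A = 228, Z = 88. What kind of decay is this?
ΔA = -4, ΔZ = -2 ⇒ alpha decay (α)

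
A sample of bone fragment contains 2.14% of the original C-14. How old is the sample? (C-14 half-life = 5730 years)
Age = t½ × log₂(1/ratio) = 31780 years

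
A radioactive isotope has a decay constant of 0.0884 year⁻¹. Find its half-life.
t½ = ln(2)/λ = 7.841 years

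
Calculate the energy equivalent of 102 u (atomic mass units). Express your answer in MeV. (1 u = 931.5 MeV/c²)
E = mc² = 95010 MeV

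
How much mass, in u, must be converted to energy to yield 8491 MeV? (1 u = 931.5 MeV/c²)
m = E/c² = 9.115 u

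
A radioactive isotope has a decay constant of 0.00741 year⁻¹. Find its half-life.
t½ = ln(2)/λ = 93.54 years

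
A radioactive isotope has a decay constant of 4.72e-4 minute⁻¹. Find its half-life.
t½ = ln(2)/λ = 1469 minutes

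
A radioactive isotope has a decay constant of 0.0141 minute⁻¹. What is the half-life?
t½ = ln(2)/λ = 49.16 minutes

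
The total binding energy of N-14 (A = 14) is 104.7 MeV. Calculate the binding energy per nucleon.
B.E./A = 104.7/14 = 7.479 MeV/nucleon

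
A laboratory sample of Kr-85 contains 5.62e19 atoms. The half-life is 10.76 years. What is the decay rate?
A = λN = 3.62e18 decays/year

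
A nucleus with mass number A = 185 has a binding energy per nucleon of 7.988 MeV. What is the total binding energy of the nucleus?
B.E. = 7.988 × 185 = 1478 MeV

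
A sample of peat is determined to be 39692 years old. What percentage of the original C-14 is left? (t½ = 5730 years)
N/N₀ = (1/2)^(t/t½) = 0.008218 = 0.822%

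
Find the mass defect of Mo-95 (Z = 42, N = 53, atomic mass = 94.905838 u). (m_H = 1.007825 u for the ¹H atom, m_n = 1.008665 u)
Δm = Z·m_H + N·m_n − M = 0.8821 u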